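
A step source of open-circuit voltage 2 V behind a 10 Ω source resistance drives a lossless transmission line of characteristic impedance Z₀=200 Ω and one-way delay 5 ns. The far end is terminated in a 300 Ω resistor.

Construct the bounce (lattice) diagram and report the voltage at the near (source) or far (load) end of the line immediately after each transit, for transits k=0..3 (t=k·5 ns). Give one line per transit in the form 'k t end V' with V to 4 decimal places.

Γ_L=0.200000, Γ_S=-0.904762; launch V₁=2·200/210=1.904762
k=0 src: V=1.9048
k=1 load: inc=1.904762, refl=1.904762·0.200000=0.3810; V=0.000000+1.904762+0.380952=2.2857
k=2 src: inc=0.380952, refl=0.380952·-0.904762=-0.3447; V=1.904762+0.380952+-0.344671=1.9410
k=3 load: inc=-0.344671, refl=-0.344671·0.200000=-0.0689; V=2.285714+-0.344671+-0.068934=1.8721

0 0 source 1.9048
1 5 load 2.2857
2 10 source 1.9410
3 15 load 1.8721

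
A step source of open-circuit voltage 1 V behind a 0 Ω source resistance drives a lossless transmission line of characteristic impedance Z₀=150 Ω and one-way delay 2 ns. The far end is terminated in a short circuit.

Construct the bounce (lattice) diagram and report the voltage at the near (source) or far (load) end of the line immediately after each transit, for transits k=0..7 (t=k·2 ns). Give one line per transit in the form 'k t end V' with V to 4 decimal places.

Γ_L=-1.000000, Γ_S=-1.000000; launch V₁=1·150/150=1.000000
k=0 src: V=1.0000
k=1 load: inc=1.000000, refl=1.000000·-1.000000=-1.0000; V=0.000000+1.000000+-1.000000=0.0000
k=2 src: inc=-1.000000, refl=-1.000000·-1.000000=1.0000; V=1.000000+-1.000000+1.000000=1.0000
k=3 load: inc=1.000000, refl=1.000000·-1.000000=-1.0000; V=0.000000+1.000000+-1.000000=0.0000
k=4 src: inc=-1.000000, refl=-1.000000·-1.000000=1.0000; V=1.000000+-1.000000+1.000000=1.0000
k=5 load: inc=1.000000, refl=1.000000·-1.000000=-1.0000; V=0.000000+1.000000+-1.000000=0.0000
k=6 src: inc=-1.000000, refl=-1.000000·-1.000000=1.0000; V=1.000000+-1.000000+1.000000=1.0000
k=7 load: inc=1.000000, refl=1.000000·-1.000000=-1.0000; V=0.000000+1.000000+-1.000000=0.0000

0 0 source 1.0000
1 2 load 0.0000
2 4 source 1.0000
3 6 load 0.0000
4 8 source 1.0000
5 10 load 0.0000
6 12 source 1.0000
7 14 load 0.0000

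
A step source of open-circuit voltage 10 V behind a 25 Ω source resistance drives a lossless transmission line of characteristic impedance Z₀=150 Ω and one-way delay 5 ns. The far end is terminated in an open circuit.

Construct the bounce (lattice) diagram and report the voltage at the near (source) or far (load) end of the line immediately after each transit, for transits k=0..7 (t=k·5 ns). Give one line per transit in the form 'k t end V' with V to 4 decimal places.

Γ_L=1.000000, Γ_S=-0.714286; launch V₁=10·150/175=8.571429
k=0 src: V=8.5714
k=1 load: inc=8.571429, refl=8.571429·1.000000=8.5714; V=0.000000+8.571429+8.571429=17.1429
k=2 src: inc=8.571429, refl=8.571429·-0.714286=-6.1224; V=8.571429+8.571429+-6.122449=11.0204
k=3 load: inc=-6.122449, refl=-6.122449·1.000000=-6.1224; V=17.142857+-6.122449+-6.122449=4.8980
k=4 src: inc=-6.122449, refl=-6.122449·-0.714286=4.3732; V=11.020408+-6.122449+4.373178=9.2711
k=5 load: inc=4.373178, refl=4.373178·1.000000=4.3732; V=4.897959+4.373178+4.373178=13.6443
k=6 src: inc=4.373178, refl=4.373178·-0.714286=-3.1237; V=9.271137+4.373178+-3.123698=10.5206
k=7 load: inc=-3.123698, refl=-3.123698·1.000000=-3.1237; V=13.644315+-3.123698+-3.123698=7.3969

0 0 source 8.5714
1 5 load 17.1429
2 10 source 11.0204
3 15 load 4.8980
4 20 source 9.2711
5 25 load 13.6443
6 30 source 10.5206
7 35 load 7.3969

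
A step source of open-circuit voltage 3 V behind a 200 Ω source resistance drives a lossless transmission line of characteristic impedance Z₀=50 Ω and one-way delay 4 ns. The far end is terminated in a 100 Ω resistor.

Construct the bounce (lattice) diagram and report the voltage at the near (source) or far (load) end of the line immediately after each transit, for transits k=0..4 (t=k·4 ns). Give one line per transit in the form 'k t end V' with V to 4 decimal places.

Γ_L=0.333333, Γ_S=0.600000; launch V₁=3·50/250=0.600000
k=0 src: V=0.6000
k=1 load: inc=0.600000, refl=0.600000·0.333333=0.2000; V=0.000000+0.600000+0.200000=0.8000
k=2 src: inc=0.200000, refl=0.200000·0.600000=0.1200; V=0.600000+0.200000+0.120000=0.9200
k=3 load: inc=0.120000, refl=0.120000·0.333333=0.0400; V=0.800000+0.120000+0.040000=0.9600
k=4 src: inc=0.040000, refl=0.040000·0.600000=0.0240; V=0.920000+0.040000+0.024000=0.9840

0 0 source 0.6000
1 4 load 0.8000
2 8 source 0.9200
3 12 load 0.9600
4 16 source 0.9840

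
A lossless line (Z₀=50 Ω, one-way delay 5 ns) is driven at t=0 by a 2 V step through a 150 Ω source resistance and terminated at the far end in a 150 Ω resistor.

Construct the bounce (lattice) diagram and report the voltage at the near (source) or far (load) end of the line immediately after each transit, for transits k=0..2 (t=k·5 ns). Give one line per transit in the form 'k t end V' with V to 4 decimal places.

Γ_L=0.500000, Γ_S=0.500000; launch V₁=2·50/200=0.500000
k=0 src: V=0.5000
k=1 load: inc=0.500000, refl=0.500000·0.500000=0.2500; V=0.000000+0.500000+0.250000=0.7500
k=2 src: inc=0.250000, refl=0.250000·0.500000=0.1250; V=0.500000+0.250000+0.125000=0.8750

0 0 source 0.5000
1 5 load 0.7500
2 10 source 0.8750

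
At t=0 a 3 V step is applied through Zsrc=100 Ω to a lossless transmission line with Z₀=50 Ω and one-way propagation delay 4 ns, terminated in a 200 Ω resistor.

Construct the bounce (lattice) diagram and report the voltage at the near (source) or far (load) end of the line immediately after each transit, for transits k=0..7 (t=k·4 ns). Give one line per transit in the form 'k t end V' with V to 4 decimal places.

0 0 source 1.0000
1 4 load 1.6000
2 8 source 1.8000
3 12 load 1.9200
4 16 source 1.9600
5 20 load 1.9840
6 24 source 1.9920
7 28 load 1.9968

Γ_L=0.600000, Γ_S=0.333333; launch V₁=3·50/150=1.000000
k=0 src: V=1.0000
k=1 load: inc=1.000000, refl=1.000000·0.600000=0.6000; V=0.000000+1.000000+0.600000=1.6000
k=2 src: inc=0.600000, refl=0.600000·0.333333=0.2000; V=1.000000+0.600000+0.200000=1.8000
k=3 load: inc=0.200000, refl=0.200000·0.600000=0.1200; V=1.600000+0.200000+0.120000=1.9200
k=4 src: inc=0.120000, refl=0.120000·0.333333=0.0400; V=1.800000+0.120000+0.040000=1.9600
k=5 load: inc=0.040000, refl=0.040000·0.600000=0.0240; V=1.920000+0.040000+0.024000=1.9840
k=6 src: inc=0.024000, refl=0.024000·0.333333=0.0080; V=1.960000+0.024000+0.008000=1.9920
k=7 load: inc=0.008000, refl=0.008000·0.600000=0.0048; V=1.984000+0.008000+0.004800=1.9968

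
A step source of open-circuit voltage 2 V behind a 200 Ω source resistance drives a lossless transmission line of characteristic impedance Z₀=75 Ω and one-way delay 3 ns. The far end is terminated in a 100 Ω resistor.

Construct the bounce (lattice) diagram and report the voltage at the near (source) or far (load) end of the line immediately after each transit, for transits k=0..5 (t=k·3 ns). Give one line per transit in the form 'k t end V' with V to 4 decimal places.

0 0 source 0.5455
1 3 load 0.6234
2 6 source 0.6588
3 9 load 0.6639
4 12 source 0.6662
5 15 load 0.6665

Γ_L=0.142857, Γ_S=0.454545; launch V₁=2·75/275=0.545455
k=0 src: V=0.5455
k=1 load: inc=0.545455, refl=0.545455·0.142857=0.0779; V=0.000000+0.545455+0.077922=0.6234
k=2 src: inc=0.077922, refl=0.077922·0.454545=0.0354; V=0.545455+0.077922+0.035419=0.6588
k=3 load: inc=0.035419, refl=0.035419·0.142857=0.0051; V=0.623377+0.035419+0.005060=0.6639
k=4 src: inc=0.005060, refl=0.005060·0.454545=0.0023; V=0.658796+0.005060+0.002300=0.6662
k=5 load: inc=0.002300, refl=0.002300·0.142857=0.0003; V=0.663856+0.002300+0.000329=0.6665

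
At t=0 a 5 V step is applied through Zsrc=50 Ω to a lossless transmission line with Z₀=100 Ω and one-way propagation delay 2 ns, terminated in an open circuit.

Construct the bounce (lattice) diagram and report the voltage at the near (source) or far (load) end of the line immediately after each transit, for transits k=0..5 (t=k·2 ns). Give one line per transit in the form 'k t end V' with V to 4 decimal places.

Γ_L=1.000000, Γ_S=-0.333333; launch V₁=5·100/150=3.333333
k=0 src: V=3.3333
k=1 load: inc=3.333333, refl=3.333333·1.000000=3.3333; V=0.000000+3.333333+3.333333=6.6667
k=2 src: inc=3.333333, refl=3.333333·-0.333333=-1.1111; V=3.333333+3.333333+-1.111111=5.5556
k=3 load: inc=-1.111111, refl=-1.111111·1.000000=-1.1111; V=6.666667+-1.111111+-1.111111=4.4444
k=4 src: inc=-1.111111, refl=-1.111111·-0.333333=0.3704; V=5.555556+-1.111111+0.370370=4.8148
k=5 load: inc=0.370370, refl=0.370370·1.000000=0.3704; V=4.444444+0.370370+0.370370=5.1852

0 0 source 3.3333
1 2 load 6.6667
2 4 source 5.5556
3 6 load 4.4444
4 8 source 4.8148
5 10 load 5.1852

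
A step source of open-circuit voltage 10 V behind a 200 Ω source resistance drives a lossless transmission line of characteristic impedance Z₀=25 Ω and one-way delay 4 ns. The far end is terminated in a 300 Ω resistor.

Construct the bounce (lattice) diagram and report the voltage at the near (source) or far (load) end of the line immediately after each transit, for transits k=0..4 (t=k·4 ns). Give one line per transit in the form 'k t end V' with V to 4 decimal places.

0 0 source 1.1111
1 4 load 2.0513
2 8 source 2.7825
3 12 load 3.4013
4 16 source 3.8825

Γ_L=0.846154, Γ_S=0.777778; launch V₁=10·25/225=1.111111
k=0 src: V=1.1111
k=1 load: inc=1.111111, refl=1.111111·0.846154=0.9402; V=0.000000+1.111111+0.940171=2.0513
k=2 src: inc=0.940171, refl=0.940171·0.777778=0.7312; V=1.111111+0.940171+0.731244=2.7825
k=3 load: inc=0.731244, refl=0.731244·0.846154=0.6187; V=2.051282+0.731244+0.618745=3.4013
k=4 src: inc=0.618745, refl=0.618745·0.777778=0.4812; V=2.782526+0.618745+0.481246=3.8825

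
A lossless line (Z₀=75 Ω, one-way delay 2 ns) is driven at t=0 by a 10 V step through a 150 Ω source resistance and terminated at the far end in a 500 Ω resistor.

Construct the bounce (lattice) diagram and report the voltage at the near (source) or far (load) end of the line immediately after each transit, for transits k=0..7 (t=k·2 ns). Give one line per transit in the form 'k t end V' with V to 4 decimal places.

0 0 source 3.3333
1 2 load 5.7971
2 4 source 6.6184
3 6 load 7.2254
4 8 source 7.4277
5 10 load 7.5773
6 12 source 7.6271
7 14 load 7.6640

Γ_L=0.739130, Γ_S=0.333333; launch V₁=10·75/225=3.333333
k=0 src: V=3.3333
k=1 load: inc=3.333333, refl=3.333333·0.739130=2.4638; V=0.000000+3.333333+2.463768=5.7971
k=2 src: inc=2.463768, refl=2.463768·0.333333=0.8213; V=3.333333+2.463768+0.821256=6.6184
k=3 load: inc=0.821256, refl=0.821256·0.739130=0.6070; V=5.797101+0.821256+0.607015=7.2254
k=4 src: inc=0.607015, refl=0.607015·0.333333=0.2023; V=6.618357+0.607015+0.202338=7.4277
k=5 load: inc=0.202338, refl=0.202338·0.739130=0.1496; V=7.225373+0.202338+0.149555=7.5773
k=6 src: inc=0.149555, refl=0.149555·0.333333=0.0499; V=7.427711+0.149555+0.049852=7.6271
k=7 load: inc=0.049852, refl=0.049852·0.739130=0.0368; V=7.577266+0.049852+0.036847=7.6640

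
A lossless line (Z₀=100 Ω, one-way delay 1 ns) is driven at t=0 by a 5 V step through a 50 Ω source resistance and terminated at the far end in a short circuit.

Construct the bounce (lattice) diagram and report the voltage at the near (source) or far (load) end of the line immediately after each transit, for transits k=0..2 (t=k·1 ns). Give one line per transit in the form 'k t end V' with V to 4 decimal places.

Γ_L=-1.000000, Γ_S=-0.333333; launch V₁=5·100/150=3.333333
k=0 src: V=3.3333
k=1 load: inc=3.333333, refl=3.333333·-1.000000=-3.3333; V=0.000000+3.333333+-3.333333=0.0000
k=2 src: inc=-3.333333, refl=-3.333333·-0.333333=1.1111; V=3.333333+-3.333333+1.111111=1.1111

0 0 source 3.3333
1 1 load 0.0000
2 2 source 1.1111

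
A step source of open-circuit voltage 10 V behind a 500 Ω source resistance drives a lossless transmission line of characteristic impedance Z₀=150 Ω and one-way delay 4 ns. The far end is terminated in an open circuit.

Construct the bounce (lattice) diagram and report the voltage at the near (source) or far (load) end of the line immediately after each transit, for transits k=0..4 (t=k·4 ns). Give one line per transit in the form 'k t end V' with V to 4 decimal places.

0 0 source 2.3077
1 4 load 4.6154
2 8 source 5.8580
3 12 load 7.1006
4 16 source 7.7697

Γ_L=1.000000, Γ_S=0.538462; launch V₁=10·150/650=2.307692
k=0 src: V=2.3077
k=1 load: inc=2.307692, refl=2.307692·1.000000=2.3077; V=0.000000+2.307692+2.307692=4.6154
k=2 src: inc=2.307692, refl=2.307692·0.538462=1.2426; V=2.307692+2.307692+1.242604=5.8580
k=3 load: inc=1.242604, refl=1.242604·1.000000=1.2426; V=4.615385+1.242604+1.242604=7.1006
k=4 src: inc=1.242604, refl=1.242604·0.538462=0.6691; V=5.857988+1.242604+0.669094=7.7697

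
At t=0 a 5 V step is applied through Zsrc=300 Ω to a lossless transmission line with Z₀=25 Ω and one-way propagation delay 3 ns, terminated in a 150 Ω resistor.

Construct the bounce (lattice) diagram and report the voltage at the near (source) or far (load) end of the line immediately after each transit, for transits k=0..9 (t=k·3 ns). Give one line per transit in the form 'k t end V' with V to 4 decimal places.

0 0 source 0.3846
1 3 load 0.6593
2 6 source 0.8918
3 9 load 1.0578
4 12 source 1.1983
5 15 load 1.2987
6 18 source 1.3836
7 21 load 1.4443
8 24 source 1.4956
9 27 load 1.5322

Γ_L=0.714286, Γ_S=0.846154; launch V₁=5·25/325=0.384615
k=0 src: V=0.3846
k=1 load: inc=0.384615, refl=0.384615·0.714286=0.2747; V=0.000000+0.384615+0.274725=0.6593
k=2 src: inc=0.274725, refl=0.274725·0.846154=0.2325; V=0.384615+0.274725+0.232460=0.8918
k=3 load: inc=0.232460, refl=0.232460·0.714286=0.1660; V=0.659341+0.232460+0.166043=1.0578
k=4 src: inc=0.166043, refl=0.166043·0.846154=0.1405; V=0.891801+0.166043+0.140498=1.1983
k=5 load: inc=0.140498, refl=0.140498·0.714286=0.1004; V=1.057843+0.140498+0.100356=1.2987
k=6 src: inc=0.100356, refl=0.100356·0.846154=0.0849; V=1.198341+0.100356+0.084916=1.3836
k=7 load: inc=0.084916, refl=0.084916·0.714286=0.0607; V=1.298696+0.084916+0.060654=1.4443
k=8 src: inc=0.060654, refl=0.060654·0.846154=0.0513; V=1.383613+0.060654+0.051323=1.4956
k=9 load: inc=0.051323, refl=0.051323·0.714286=0.0367; V=1.444267+0.051323+0.036659=1.5322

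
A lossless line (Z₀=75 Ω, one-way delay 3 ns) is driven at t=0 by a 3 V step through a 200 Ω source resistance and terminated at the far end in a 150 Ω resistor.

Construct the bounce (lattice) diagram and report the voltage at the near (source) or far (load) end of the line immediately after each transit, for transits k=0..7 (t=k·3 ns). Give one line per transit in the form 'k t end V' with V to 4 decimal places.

Γ_L=0.333333, Γ_S=0.454545; launch V₁=3·75/275=0.818182
k=0 src: V=0.8182
k=1 load: inc=0.818182, refl=0.818182·0.333333=0.2727; V=0.000000+0.818182+0.272727=1.0909
k=2 src: inc=0.272727, refl=0.272727·0.454545=0.1240; V=0.818182+0.272727+0.123967=1.2149
k=3 load: inc=0.123967, refl=0.123967·0.333333=0.0413; V=1.090909+0.123967+0.041322=1.2562
k=4 src: inc=0.041322, refl=0.041322·0.454545=0.0188; V=1.214876+0.041322+0.018783=1.2750
k=5 load: inc=0.018783, refl=0.018783·0.333333=0.0063; V=1.256198+0.018783+0.006261=1.2812
k=6 src: inc=0.006261, refl=0.006261·0.454545=0.0028; V=1.274981+0.006261+0.002846=1.2841
k=7 load: inc=0.002846, refl=0.002846·0.333333=0.0009; V=1.281242+0.002846+0.000949=1.2850

0 0 source 0.8182
1 3 load 1.0909
2 6 source 1.2149
3 9 load 1.2562
4 12 source 1.2750
5 15 load 1.2812
6 18 source 1.2841
7 21 load 1.2850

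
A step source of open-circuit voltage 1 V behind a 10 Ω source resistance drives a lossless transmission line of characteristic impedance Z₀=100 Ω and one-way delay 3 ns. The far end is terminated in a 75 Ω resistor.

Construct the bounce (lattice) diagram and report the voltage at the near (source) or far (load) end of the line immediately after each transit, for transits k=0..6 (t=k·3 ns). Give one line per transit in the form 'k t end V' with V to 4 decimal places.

Γ_L=-0.142857, Γ_S=-0.818182; launch V₁=1·100/110=0.909091
k=0 src: V=0.9091
k=1 load: inc=0.909091, refl=0.909091·-0.142857=-0.1299; V=0.000000+0.909091+-0.129870=0.7792
k=2 src: inc=-0.129870, refl=-0.129870·-0.818182=0.1063; V=0.909091+-0.129870+0.106257=0.8855
k=3 load: inc=0.106257, refl=0.106257·-0.142857=-0.0152; V=0.779221+0.106257+-0.015180=0.8703
k=4 src: inc=-0.015180, refl=-0.015180·-0.818182=0.0124; V=0.885478+-0.015180+0.012420=0.8827
k=5 load: inc=0.012420, refl=0.012420·-0.142857=-0.0018; V=0.870299+0.012420+-0.001774=0.8809
k=6 src: inc=-0.001774, refl=-0.001774·-0.818182=0.0015; V=0.882718+-0.001774+0.001452=0.8824

0 0 source 0.9091
1 3 load 0.7792
2 6 source 0.8855
3 9 load 0.8703
4 12 source 0.8827
5 15 load 0.8809
6 18 source 0.8824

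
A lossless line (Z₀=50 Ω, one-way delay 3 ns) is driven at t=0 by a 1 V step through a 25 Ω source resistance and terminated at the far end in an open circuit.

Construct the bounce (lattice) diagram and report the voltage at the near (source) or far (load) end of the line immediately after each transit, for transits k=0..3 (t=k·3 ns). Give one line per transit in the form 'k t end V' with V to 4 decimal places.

Γ_L=1.000000, Γ_S=-0.333333; launch V₁=1·50/75=0.666667
k=0 src: V=0.6667
k=1 load: inc=0.666667, refl=0.666667·1.000000=0.6667; V=0.000000+0.666667+0.666667=1.3333
k=2 src: inc=0.666667, refl=0.666667·-0.333333=-0.2222; V=0.666667+0.666667+-0.222222=1.1111
k=3 load: inc=-0.222222, refl=-0.222222·1.000000=-0.2222; V=1.333333+-0.222222+-0.222222=0.8889

0 0 source 0.6667
1 3 load 1.3333
2 6 source 1.1111
3 9 load 0.8889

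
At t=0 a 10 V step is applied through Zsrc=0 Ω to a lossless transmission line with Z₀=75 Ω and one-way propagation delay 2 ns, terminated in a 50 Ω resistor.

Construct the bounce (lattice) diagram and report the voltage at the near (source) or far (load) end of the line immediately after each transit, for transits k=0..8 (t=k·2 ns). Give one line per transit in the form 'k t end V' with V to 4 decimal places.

0 0 source 10.0000
1 2 load 8.0000
2 4 source 10.0000
3 6 load 9.6000
4 8 source 10.0000
5 10 load 9.9200
6 12 source 10.0000
7 14 load 9.9840
8 16 source 10.0000

Γ_L=-0.200000, Γ_S=-1.000000; launch V₁=10·75/75=10.000000
k=0 src: V=10.0000
k=1 load: inc=10.000000, refl=10.000000·-0.200000=-2.0000; V=0.000000+10.000000+-2.000000=8.0000
k=2 src: inc=-2.000000, refl=-2.000000·-1.000000=2.0000; V=10.000000+-2.000000+2.000000=10.0000
k=3 load: inc=2.000000, refl=2.000000·-0.200000=-0.4000; V=8.000000+2.000000+-0.400000=9.6000
k=4 src: inc=-0.400000, refl=-0.400000·-1.000000=0.4000; V=10.000000+-0.400000+0.400000=10.0000
k=5 load: inc=0.400000, refl=0.400000·-0.200000=-0.0800; V=9.600000+0.400000+-0.080000=9.9200
k=6 src: inc=-0.080000, refl=-0.080000·-1.000000=0.0800; V=10.000000+-0.080000+0.080000=10.0000
k=7 load: inc=0.080000, refl=0.080000·-0.200000=-0.0160; V=9.920000+0.080000+-0.016000=9.9840
k=8 src: inc=-0.016000, refl=-0.016000·-1.000000=0.0160; V=10.000000+-0.016000+0.016000=10.0000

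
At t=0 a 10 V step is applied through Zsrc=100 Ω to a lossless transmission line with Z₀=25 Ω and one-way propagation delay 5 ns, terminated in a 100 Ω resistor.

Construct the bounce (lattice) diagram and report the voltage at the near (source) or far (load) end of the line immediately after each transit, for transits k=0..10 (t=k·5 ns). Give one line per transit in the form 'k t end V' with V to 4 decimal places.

Γ_L=0.600000, Γ_S=0.600000; launch V₁=10·25/125=2.000000
k=0 src: V=2.0000
k=1 load: inc=2.000000, refl=2.000000·0.600000=1.2000; V=0.000000+2.000000+1.200000=3.2000
k=2 src: inc=1.200000, refl=1.200000·0.600000=0.7200; V=2.000000+1.200000+0.720000=3.9200
k=3 load: inc=0.720000, refl=0.720000·0.600000=0.4320; V=3.200000+0.720000+0.432000=4.3520
k=4 src: inc=0.432000, refl=0.432000·0.600000=0.2592; V=3.920000+0.432000+0.259200=4.6112
k=5 load: inc=0.259200, refl=0.259200·0.600000=0.1555; V=4.352000+0.259200+0.155520=4.7667
k=6 src: inc=0.155520, refl=0.155520·0.600000=0.0933; V=4.611200+0.155520+0.093312=4.8600
k=7 load: inc=0.093312, refl=0.093312·0.600000=0.0560; V=4.766720+0.093312+0.055987=4.9160
k=8 src: inc=0.055987, refl=0.055987·0.600000=0.0336; V=4.860032+0.055987+0.033592=4.9496
k=9 load: inc=0.033592, refl=0.033592·0.600000=0.0202; V=4.916019+0.033592+0.020155=4.9698
k=10 src: inc=0.020155, refl=0.020155·0.600000=0.0121; V=4.949612+0.020155+0.012093=4.9819

0 0 source 2.0000
1 5 load 3.2000
2 10 source 3.9200
3 15 load 4.3520
4 20 source 4.6112
5 25 load 4.7667
6 30 source 4.8600
7 35 load 4.9160
8 40 source 4.9496
9 45 load 4.9698
10 50 source 4.9819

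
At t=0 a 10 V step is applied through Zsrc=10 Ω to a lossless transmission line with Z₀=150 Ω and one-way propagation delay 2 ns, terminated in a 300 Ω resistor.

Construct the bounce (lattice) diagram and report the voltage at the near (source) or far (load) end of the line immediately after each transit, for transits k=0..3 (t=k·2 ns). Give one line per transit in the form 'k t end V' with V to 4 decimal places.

Γ_L=0.333333, Γ_S=-0.875000; launch V₁=10·150/160=9.375000
k=0 src: V=9.3750
k=1 load: inc=9.375000, refl=9.375000·0.333333=3.1250; V=0.000000+9.375000+3.125000=12.5000
k=2 src: inc=3.125000, refl=3.125000·-0.875000=-2.7344; V=9.375000+3.125000+-2.734375=9.7656
k=3 load: inc=-2.734375, refl=-2.734375·0.333333=-0.9115; V=12.500000+-2.734375+-0.911458=8.8542

0 0 source 9.3750
1 2 load 12.5000
2 4 source 9.7656
3 6 load 8.8542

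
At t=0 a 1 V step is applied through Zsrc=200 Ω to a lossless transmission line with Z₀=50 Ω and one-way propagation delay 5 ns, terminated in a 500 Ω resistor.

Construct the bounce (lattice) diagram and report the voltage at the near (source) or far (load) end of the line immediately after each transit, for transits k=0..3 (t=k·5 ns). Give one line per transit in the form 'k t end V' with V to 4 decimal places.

0 0 source 0.2000
1 5 load 0.3636
2 10 source 0.4618
3 15 load 0.5421

Γ_L=0.818182, Γ_S=0.600000; launch V₁=1·50/250=0.200000
k=0 src: V=0.2000
k=1 load: inc=0.200000, refl=0.200000·0.818182=0.1636; V=0.000000+0.200000+0.163636=0.3636
k=2 src: inc=0.163636, refl=0.163636·0.600000=0.0982; V=0.200000+0.163636+0.098182=0.4618
k=3 load: inc=0.098182, refl=0.098182·0.818182=0.0803; V=0.363636+0.098182+0.080331=0.5421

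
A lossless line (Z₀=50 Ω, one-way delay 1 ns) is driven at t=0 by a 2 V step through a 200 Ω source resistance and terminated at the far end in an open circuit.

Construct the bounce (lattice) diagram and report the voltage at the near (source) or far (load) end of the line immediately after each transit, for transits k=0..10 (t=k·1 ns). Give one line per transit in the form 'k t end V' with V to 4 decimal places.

Γ_L=1.000000, Γ_S=0.600000; launch V₁=2·50/250=0.400000
k=0 src: V=0.4000
k=1 load: inc=0.400000, refl=0.400000·1.000000=0.4000; V=0.000000+0.400000+0.400000=0.8000
k=2 src: inc=0.400000, refl=0.400000·0.600000=0.2400; V=0.400000+0.400000+0.240000=1.0400
k=3 load: inc=0.240000, refl=0.240000·1.000000=0.2400; V=0.800000+0.240000+0.240000=1.2800
k=4 src: inc=0.240000, refl=0.240000·0.600000=0.1440; V=1.040000+0.240000+0.144000=1.4240
k=5 load: inc=0.144000, refl=0.144000·1.000000=0.1440; V=1.280000+0.144000+0.144000=1.5680
k=6 src: inc=0.144000, refl=0.144000·0.600000=0.0864; V=1.424000+0.144000+0.086400=1.6544
k=7 load: inc=0.086400, refl=0.086400·1.000000=0.0864; V=1.568000+0.086400+0.086400=1.7408
k=8 src: inc=0.086400, refl=0.086400·0.600000=0.0518; V=1.654400+0.086400+0.051840=1.7926
k=9 load: inc=0.051840, refl=0.051840·1.000000=0.0518; V=1.740800+0.051840+0.051840=1.8445
k=10 src: inc=0.051840, refl=0.051840·0.600000=0.0311; V=1.792640+0.051840+0.031104=1.8756

0 0 source 0.4000
1 1 load 0.8000
2 2 source 1.0400
3 3 load 1.2800
4 4 source 1.4240
5 5 load 1.5680
6 6 source 1.6544
7 7 load 1.7408
8 8 source 1.7926
9 9 load 1.8445
10 10 source 1.8756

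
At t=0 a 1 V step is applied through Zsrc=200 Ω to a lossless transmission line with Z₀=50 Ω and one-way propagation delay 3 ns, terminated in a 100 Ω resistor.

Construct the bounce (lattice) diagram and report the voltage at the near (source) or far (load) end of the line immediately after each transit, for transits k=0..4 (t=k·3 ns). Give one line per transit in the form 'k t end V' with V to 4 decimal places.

0 0 source 0.2000
1 3 load 0.2667
2 6 source 0.3067
3 9 load 0.3200
4 12 source 0.3280

Γ_L=0.333333, Γ_S=0.600000; launch V₁=1·50/250=0.200000
k=0 src: V=0.2000
k=1 load: inc=0.200000, refl=0.200000·0.333333=0.0667; V=0.000000+0.200000+0.066667=0.2667
k=2 src: inc=0.066667, refl=0.066667·0.600000=0.0400; V=0.200000+0.066667+0.040000=0.3067
k=3 load: inc=0.040000, refl=0.040000·0.333333=0.0133; V=0.266667+0.040000+0.013333=0.3200
k=4 src: inc=0.013333, refl=0.013333·0.600000=0.0080; V=0.306667+0.013333+0.008000=0.3280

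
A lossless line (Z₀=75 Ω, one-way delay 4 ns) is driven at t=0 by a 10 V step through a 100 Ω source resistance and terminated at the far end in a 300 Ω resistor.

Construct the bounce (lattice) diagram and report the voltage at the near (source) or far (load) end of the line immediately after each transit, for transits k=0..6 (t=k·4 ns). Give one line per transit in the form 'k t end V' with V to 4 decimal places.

0 0 source 4.2857
1 4 load 6.8571
2 8 source 7.2245
3 12 load 7.4449
4 16 source 7.4764
5 20 load 7.4953
6 24 source 7.4980

Γ_L=0.600000, Γ_S=0.142857; launch V₁=10·75/175=4.285714
k=0 src: V=4.2857
k=1 load: inc=4.285714, refl=4.285714·0.600000=2.5714; V=0.000000+4.285714+2.571429=6.8571
k=2 src: inc=2.571429, refl=2.571429·0.142857=0.3673; V=4.285714+2.571429+0.367347=7.2245
k=3 load: inc=0.367347, refl=0.367347·0.600000=0.2204; V=6.857143+0.367347+0.220408=7.4449
k=4 src: inc=0.220408, refl=0.220408·0.142857=0.0315; V=7.224490+0.220408+0.031487=7.4764
k=5 load: inc=0.031487, refl=0.031487·0.600000=0.0189; V=7.444898+0.031487+0.018892=7.4953
k=6 src: inc=0.018892, refl=0.018892·0.142857=0.0027; V=7.476385+0.018892+0.002699=7.4980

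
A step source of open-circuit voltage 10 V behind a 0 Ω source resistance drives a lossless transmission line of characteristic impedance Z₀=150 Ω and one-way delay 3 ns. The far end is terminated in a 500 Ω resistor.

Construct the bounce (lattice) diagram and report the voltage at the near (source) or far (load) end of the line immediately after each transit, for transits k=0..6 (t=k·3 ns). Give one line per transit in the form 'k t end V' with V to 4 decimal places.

Γ_L=0.538462, Γ_S=-1.000000; launch V₁=10·150/150=10.000000
k=0 src: V=10.0000
k=1 load: inc=10.000000, refl=10.000000·0.538462=5.3846; V=0.000000+10.000000+5.384615=15.3846
k=2 src: inc=5.384615, refl=5.384615·-1.000000=-5.3846; V=10.000000+5.384615+-5.384615=10.0000
k=3 load: inc=-5.384615, refl=-5.384615·0.538462=-2.8994; V=15.384615+-5.384615+-2.899408=7.1006
k=4 src: inc=-2.899408, refl=-2.899408·-1.000000=2.8994; V=10.000000+-2.899408+2.899408=10.0000
k=5 load: inc=2.899408, refl=2.899408·0.538462=1.5612; V=7.100592+2.899408+1.561220=11.5612
k=6 src: inc=1.561220, refl=1.561220·-1.000000=-1.5612; V=10.000000+1.561220+-1.561220=10.0000

0 0 source 10.0000
1 3 load 15.3846
2 6 source 10.0000
3 9 load 7.1006
4 12 source 10.0000
5 15 load 11.5612
6 18 source 10.0000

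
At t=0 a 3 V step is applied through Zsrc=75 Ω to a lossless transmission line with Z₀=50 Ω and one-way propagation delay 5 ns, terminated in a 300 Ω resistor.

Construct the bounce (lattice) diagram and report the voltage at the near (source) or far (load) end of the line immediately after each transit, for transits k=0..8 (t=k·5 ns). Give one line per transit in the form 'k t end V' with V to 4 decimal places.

0 0 source 1.2000
1 5 load 2.0571
2 10 source 2.2286
3 15 load 2.3510
4 20 source 2.3755
5 25 load 2.3930
6 30 source 2.3965
7 35 load 2.3990
8 40 source 2.3995

Γ_L=0.714286, Γ_S=0.200000; launch V₁=3·50/125=1.200000
k=0 src: V=1.2000
k=1 load: inc=1.200000, refl=1.200000·0.714286=0.8571; V=0.000000+1.200000+0.857143=2.0571
k=2 src: inc=0.857143, refl=0.857143·0.200000=0.1714; V=1.200000+0.857143+0.171429=2.2286
k=3 load: inc=0.171429, refl=0.171429·0.714286=0.1224; V=2.057143+0.171429+0.122449=2.3510
k=4 src: inc=0.122449, refl=0.122449·0.200000=0.0245; V=2.228571+0.122449+0.024490=2.3755
k=5 load: inc=0.024490, refl=0.024490·0.714286=0.0175; V=2.351020+0.024490+0.017493=2.3930
k=6 src: inc=0.017493, refl=0.017493·0.200000=0.0035; V=2.375510+0.017493+0.003499=2.3965
k=7 load: inc=0.003499, refl=0.003499·0.714286=0.0025; V=2.393003+0.003499+0.002499=2.3990
k=8 src: inc=0.002499, refl=0.002499·0.200000=0.0005; V=2.396501+0.002499+0.000500=2.3995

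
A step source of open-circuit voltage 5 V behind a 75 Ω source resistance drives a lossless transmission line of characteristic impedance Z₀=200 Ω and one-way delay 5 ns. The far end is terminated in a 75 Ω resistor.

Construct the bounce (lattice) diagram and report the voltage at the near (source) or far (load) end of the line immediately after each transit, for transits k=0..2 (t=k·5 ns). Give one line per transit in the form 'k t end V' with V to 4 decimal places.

0 0 source 3.6364
1 5 load 1.9835
2 10 source 2.7348

Γ_L=-0.454545, Γ_S=-0.454545; launch V₁=5·200/275=3.636364
k=0 src: V=3.6364
k=1 load: inc=3.636364, refl=3.636364·-0.454545=-1.6529; V=0.000000+3.636364+-1.652893=1.9835
k=2 src: inc=-1.652893, refl=-1.652893·-0.454545=0.7513; V=3.636364+-1.652893+0.751315=2.7348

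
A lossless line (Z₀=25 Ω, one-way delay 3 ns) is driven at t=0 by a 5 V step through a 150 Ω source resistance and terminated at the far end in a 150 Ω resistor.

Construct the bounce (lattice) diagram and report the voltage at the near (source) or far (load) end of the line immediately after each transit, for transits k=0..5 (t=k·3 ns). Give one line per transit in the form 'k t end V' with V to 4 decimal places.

0 0 source 0.7143
1 3 load 1.2245
2 6 source 1.5889
3 9 load 1.8492
4 12 source 2.0352
5 15 load 2.1680

Γ_L=0.714286, Γ_S=0.714286; launch V₁=5·25/175=0.714286
k=0 src: V=0.7143
k=1 load: inc=0.714286, refl=0.714286·0.714286=0.5102; V=0.000000+0.714286+0.510204=1.2245
k=2 src: inc=0.510204, refl=0.510204·0.714286=0.3644; V=0.714286+0.510204+0.364431=1.5889
k=3 load: inc=0.364431, refl=0.364431·0.714286=0.2603; V=1.224490+0.364431+0.260308=1.8492
k=4 src: inc=0.260308, refl=0.260308·0.714286=0.1859; V=1.588921+0.260308+0.185934=2.0352
k=5 load: inc=0.185934, refl=0.185934·0.714286=0.1328; V=1.849229+0.185934+0.132810=2.1680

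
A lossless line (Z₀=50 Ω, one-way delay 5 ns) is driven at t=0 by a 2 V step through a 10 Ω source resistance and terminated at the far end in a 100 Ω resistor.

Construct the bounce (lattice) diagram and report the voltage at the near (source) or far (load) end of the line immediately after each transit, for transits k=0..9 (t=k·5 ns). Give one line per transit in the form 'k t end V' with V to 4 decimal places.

0 0 source 1.6667
1 5 load 2.2222
2 10 source 1.8519
3 15 load 1.7284
4 20 source 1.8107
5 25 load 1.8381
6 30 source 1.8198
7 35 load 1.8137
8 40 source 1.8178
9 45 load 1.8192

Γ_L=0.333333, Γ_S=-0.666667; launch V₁=2·50/60=1.666667
k=0 src: V=1.6667
k=1 load: inc=1.666667, refl=1.666667·0.333333=0.5556; V=0.000000+1.666667+0.555556=2.2222
k=2 src: inc=0.555556, refl=0.555556·-0.666667=-0.3704; V=1.666667+0.555556+-0.370370=1.8519
k=3 load: inc=-0.370370, refl=-0.370370·0.333333=-0.1235; V=2.222222+-0.370370+-0.123457=1.7284
k=4 src: inc=-0.123457, refl=-0.123457·-0.666667=0.0823; V=1.851852+-0.123457+0.082305=1.8107
k=5 load: inc=0.082305, refl=0.082305·0.333333=0.0274; V=1.728395+0.082305+0.027435=1.8381
k=6 src: inc=0.027435, refl=0.027435·-0.666667=-0.0183; V=1.810700+0.027435+-0.018290=1.8198
k=7 load: inc=-0.018290, refl=-0.018290·0.333333=-0.0061; V=1.838134+-0.018290+-0.006097=1.8137
k=8 src: inc=-0.006097, refl=-0.006097·-0.666667=0.0041; V=1.819845+-0.006097+0.004064=1.8178
k=9 load: inc=0.004064, refl=0.004064·0.333333=0.0014; V=1.813748+0.004064+0.001355=1.8192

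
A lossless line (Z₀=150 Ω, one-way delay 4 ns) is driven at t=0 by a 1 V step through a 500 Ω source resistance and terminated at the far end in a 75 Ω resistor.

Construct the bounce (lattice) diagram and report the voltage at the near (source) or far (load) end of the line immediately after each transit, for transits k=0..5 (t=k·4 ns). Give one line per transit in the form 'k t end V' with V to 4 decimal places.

0 0 source 0.2308
1 4 load 0.1538
2 8 source 0.1124
3 12 load 0.1262
4 16 source 0.1337
5 20 load 0.1312

Γ_L=-0.333333, Γ_S=0.538462; launch V₁=1·150/650=0.230769
k=0 src: V=0.2308
k=1 load: inc=0.230769, refl=0.230769·-0.333333=-0.0769; V=0.000000+0.230769+-0.076923=0.1538
k=2 src: inc=-0.076923, refl=-0.076923·0.538462=-0.0414; V=0.230769+-0.076923+-0.041420=0.1124
k=3 load: inc=-0.041420, refl=-0.041420·-0.333333=0.0138; V=0.153846+-0.041420+0.013807=0.1262
k=4 src: inc=0.013807, refl=0.013807·0.538462=0.0074; V=0.112426+0.013807+0.007434=0.1337
k=5 load: inc=0.007434, refl=0.007434·-0.333333=-0.0025; V=0.126233+0.007434+-0.002478=0.1312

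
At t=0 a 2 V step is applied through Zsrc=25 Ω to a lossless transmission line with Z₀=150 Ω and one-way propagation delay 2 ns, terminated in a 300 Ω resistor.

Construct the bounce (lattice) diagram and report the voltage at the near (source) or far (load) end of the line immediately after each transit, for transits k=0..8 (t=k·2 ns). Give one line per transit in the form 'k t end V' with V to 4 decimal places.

Γ_L=0.333333, Γ_S=-0.714286; launch V₁=2·150/175=1.714286
k=0 src: V=1.7143
k=1 load: inc=1.714286, refl=1.714286·0.333333=0.5714; V=0.000000+1.714286+0.571429=2.2857
k=2 src: inc=0.571429, refl=0.571429·-0.714286=-0.4082; V=1.714286+0.571429+-0.408163=1.8776
k=3 load: inc=-0.408163, refl=-0.408163·0.333333=-0.1361; V=2.285714+-0.408163+-0.136054=1.7415
k=4 src: inc=-0.136054, refl=-0.136054·-0.714286=0.0972; V=1.877551+-0.136054+0.097182=1.8387
k=5 load: inc=0.097182, refl=0.097182·0.333333=0.0324; V=1.741497+0.097182+0.032394=1.8711
k=6 src: inc=0.032394, refl=0.032394·-0.714286=-0.0231; V=1.838678+0.032394+-0.023139=1.8479
k=7 load: inc=-0.023139, refl=-0.023139·0.333333=-0.0077; V=1.871072+-0.023139+-0.007713=1.8402
k=8 src: inc=-0.007713, refl=-0.007713·-0.714286=0.0055; V=1.847934+-0.007713+0.005509=1.8457

0 0 source 1.7143
1 2 load 2.2857
2 4 source 1.8776
3 6 load 1.7415
4 8 source 1.8387
5 10 load 1.8711
6 12 source 1.8479
7 14 load 1.8402
8 16 source 1.8457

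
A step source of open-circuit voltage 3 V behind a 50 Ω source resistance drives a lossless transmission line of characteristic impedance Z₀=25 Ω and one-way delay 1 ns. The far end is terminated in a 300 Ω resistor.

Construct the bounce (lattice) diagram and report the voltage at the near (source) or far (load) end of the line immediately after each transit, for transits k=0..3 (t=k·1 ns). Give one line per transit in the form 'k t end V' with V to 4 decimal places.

Γ_L=0.846154, Γ_S=0.333333; launch V₁=3·25/75=1.000000
k=0 src: V=1.0000
k=1 load: inc=1.000000, refl=1.000000·0.846154=0.8462; V=0.000000+1.000000+0.846154=1.8462
k=2 src: inc=0.846154, refl=0.846154·0.333333=0.2821; V=1.000000+0.846154+0.282051=2.1282
k=3 load: inc=0.282051, refl=0.282051·0.846154=0.2387; V=1.846154+0.282051+0.238659=2.3669

0 0 source 1.0000
1 1 load 1.8462
2 2 source 2.1282
3 3 load 2.3669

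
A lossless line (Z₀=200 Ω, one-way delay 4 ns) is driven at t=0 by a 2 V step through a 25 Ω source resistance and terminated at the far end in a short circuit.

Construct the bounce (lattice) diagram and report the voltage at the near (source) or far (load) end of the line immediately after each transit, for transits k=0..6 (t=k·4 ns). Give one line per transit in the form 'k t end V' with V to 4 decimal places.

0 0 source 1.7778
1 4 load 0.0000
2 8 source 1.3827
3 12 load 0.0000
4 16 source 1.0754
5 20 load 0.0000
6 24 source 0.8365

Γ_L=-1.000000, Γ_S=-0.777778; launch V₁=2·200/225=1.777778
k=0 src: V=1.7778
k=1 load: inc=1.777778, refl=1.777778·-1.000000=-1.7778; V=0.000000+1.777778+-1.777778=0.0000
k=2 src: inc=-1.777778, refl=-1.777778·-0.777778=1.3827; V=1.777778+-1.777778+1.382716=1.3827
k=3 load: inc=1.382716, refl=1.382716·-1.000000=-1.3827; V=0.000000+1.382716+-1.382716=0.0000
k=4 src: inc=-1.382716, refl=-1.382716·-0.777778=1.0754; V=1.382716+-1.382716+1.075446=1.0754
k=5 load: inc=1.075446, refl=1.075446·-1.000000=-1.0754; V=0.000000+1.075446+-1.075446=0.0000
k=6 src: inc=-1.075446, refl=-1.075446·-0.777778=0.8365; V=1.075446+-1.075446+0.836458=0.8365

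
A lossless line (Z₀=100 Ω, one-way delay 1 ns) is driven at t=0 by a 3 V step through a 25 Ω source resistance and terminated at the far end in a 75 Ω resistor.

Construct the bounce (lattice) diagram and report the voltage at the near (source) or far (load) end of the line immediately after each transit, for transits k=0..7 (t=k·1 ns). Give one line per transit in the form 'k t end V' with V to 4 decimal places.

Γ_L=-0.142857, Γ_S=-0.600000; launch V₁=3·100/125=2.400000
k=0 src: V=2.4000
k=1 load: inc=2.400000, refl=2.400000·-0.142857=-0.3429; V=0.000000+2.400000+-0.342857=2.0571
k=2 src: inc=-0.342857, refl=-0.342857·-0.600000=0.2057; V=2.400000+-0.342857+0.205714=2.2629
k=3 load: inc=0.205714, refl=0.205714·-0.142857=-0.0294; V=2.057143+0.205714+-0.029388=2.2335
k=4 src: inc=-0.029388, refl=-0.029388·-0.600000=0.0176; V=2.262857+-0.029388+0.017633=2.2511
k=5 load: inc=0.017633, refl=0.017633·-0.142857=-0.0025; V=2.233469+0.017633+-0.002519=2.2486
k=6 src: inc=-0.002519, refl=-0.002519·-0.600000=0.0015; V=2.251102+-0.002519+0.001511=2.2501
k=7 load: inc=0.001511, refl=0.001511·-0.142857=-0.0002; V=2.248583+0.001511+-0.000216=2.2499

0 0 source 2.4000
1 1 load 2.0571
2 2 source 2.2629
3 3 load 2.2335
4 4 source 2.2511
5 5 load 2.2486
6 6 source 2.2501
7 7 load 2.2499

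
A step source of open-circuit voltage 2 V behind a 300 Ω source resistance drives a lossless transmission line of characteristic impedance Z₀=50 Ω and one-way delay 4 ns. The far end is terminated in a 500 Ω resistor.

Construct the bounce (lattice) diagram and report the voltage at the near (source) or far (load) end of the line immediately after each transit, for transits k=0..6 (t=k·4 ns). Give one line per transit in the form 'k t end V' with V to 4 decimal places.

Γ_L=0.818182, Γ_S=0.714286; launch V₁=2·50/350=0.285714
k=0 src: V=0.2857
k=1 load: inc=0.285714, refl=0.285714·0.818182=0.2338; V=0.000000+0.285714+0.233766=0.5195
k=2 src: inc=0.233766, refl=0.233766·0.714286=0.1670; V=0.285714+0.233766+0.166976=0.6865
k=3 load: inc=0.166976, refl=0.166976·0.818182=0.1366; V=0.519481+0.166976+0.136617=0.8231
k=4 src: inc=0.136617, refl=0.136617·0.714286=0.0976; V=0.686456+0.136617+0.097583=0.9207
k=5 load: inc=0.097583, refl=0.097583·0.818182=0.0798; V=0.823073+0.097583+0.079841=1.0005
k=6 src: inc=0.079841, refl=0.079841·0.714286=0.0570; V=0.920656+0.079841+0.057029=1.0575

0 0 source 0.2857
1 4 load 0.5195
2 8 source 0.6865
3 12 load 0.8231
4 16 source 0.9207
5 20 load 1.0005
6 24 source 1.0575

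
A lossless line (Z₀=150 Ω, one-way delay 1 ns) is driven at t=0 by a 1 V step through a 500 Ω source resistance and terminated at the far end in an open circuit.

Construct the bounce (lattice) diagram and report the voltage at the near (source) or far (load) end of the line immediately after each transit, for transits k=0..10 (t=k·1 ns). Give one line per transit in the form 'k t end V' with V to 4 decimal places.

Γ_L=1.000000, Γ_S=0.538462; launch V₁=1·150/650=0.230769
k=0 src: V=0.2308
k=1 load: inc=0.230769, refl=0.230769·1.000000=0.2308; V=0.000000+0.230769+0.230769=0.4615
k=2 src: inc=0.230769, refl=0.230769·0.538462=0.1243; V=0.230769+0.230769+0.124260=0.5858
k=3 load: inc=0.124260, refl=0.124260·1.000000=0.1243; V=0.461538+0.124260+0.124260=0.7101
k=4 src: inc=0.124260, refl=0.124260·0.538462=0.0669; V=0.585799+0.124260+0.066909=0.7770
k=5 load: inc=0.066909, refl=0.066909·1.000000=0.0669; V=0.710059+0.066909+0.066909=0.8439
k=6 src: inc=0.066909, refl=0.066909·0.538462=0.0360; V=0.776969+0.066909+0.036028=0.8799
k=7 load: inc=0.036028, refl=0.036028·1.000000=0.0360; V=0.843878+0.036028+0.036028=0.9159
k=8 src: inc=0.036028, refl=0.036028·0.538462=0.0194; V=0.879906+0.036028+0.019400=0.9353
k=9 load: inc=0.019400, refl=0.019400·1.000000=0.0194; V=0.915934+0.019400+0.019400=0.9547
k=10 src: inc=0.019400, refl=0.019400·0.538462=0.0104; V=0.935334+0.019400+0.010446=0.9652

0 0 source 0.2308
1 1 load 0.4615
2 2 source 0.5858
3 3 load 0.7101
4 4 source 0.7770
5 5 load 0.8439
6 6 source 0.8799
7 7 load 0.9159
8 8 source 0.9353
9 9 load 0.9547
10 10 source 0.9652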